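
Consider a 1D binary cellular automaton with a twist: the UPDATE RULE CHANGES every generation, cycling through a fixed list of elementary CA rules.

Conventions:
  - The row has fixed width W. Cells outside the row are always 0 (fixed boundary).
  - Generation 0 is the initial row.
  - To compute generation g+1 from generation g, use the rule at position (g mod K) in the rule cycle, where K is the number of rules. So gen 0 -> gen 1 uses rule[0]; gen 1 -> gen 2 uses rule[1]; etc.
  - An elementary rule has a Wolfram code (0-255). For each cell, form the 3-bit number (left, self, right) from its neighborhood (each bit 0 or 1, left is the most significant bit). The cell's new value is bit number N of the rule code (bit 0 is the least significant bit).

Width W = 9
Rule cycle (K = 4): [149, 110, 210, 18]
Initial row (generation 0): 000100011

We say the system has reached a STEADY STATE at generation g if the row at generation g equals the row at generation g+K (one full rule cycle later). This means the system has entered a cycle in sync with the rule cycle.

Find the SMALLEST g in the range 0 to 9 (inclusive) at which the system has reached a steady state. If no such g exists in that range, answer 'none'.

Answer: none

Derivation:
Gen 0: 000100011
Gen 1 (rule 149): 110111000
Gen 2 (rule 110): 111101000
Gen 3 (rule 210): 011100100
Gen 4 (rule 18): 100011010
Gen 5 (rule 149): 111000011
Gen 6 (rule 110): 101000111
Gen 7 (rule 210): 000101011
Gen 8 (rule 18): 001000000
Gen 9 (rule 149): 101111111
Gen 10 (rule 110): 111000001
Gen 11 (rule 210): 011100010
Gen 12 (rule 18): 100010101
Gen 13 (rule 149): 111010101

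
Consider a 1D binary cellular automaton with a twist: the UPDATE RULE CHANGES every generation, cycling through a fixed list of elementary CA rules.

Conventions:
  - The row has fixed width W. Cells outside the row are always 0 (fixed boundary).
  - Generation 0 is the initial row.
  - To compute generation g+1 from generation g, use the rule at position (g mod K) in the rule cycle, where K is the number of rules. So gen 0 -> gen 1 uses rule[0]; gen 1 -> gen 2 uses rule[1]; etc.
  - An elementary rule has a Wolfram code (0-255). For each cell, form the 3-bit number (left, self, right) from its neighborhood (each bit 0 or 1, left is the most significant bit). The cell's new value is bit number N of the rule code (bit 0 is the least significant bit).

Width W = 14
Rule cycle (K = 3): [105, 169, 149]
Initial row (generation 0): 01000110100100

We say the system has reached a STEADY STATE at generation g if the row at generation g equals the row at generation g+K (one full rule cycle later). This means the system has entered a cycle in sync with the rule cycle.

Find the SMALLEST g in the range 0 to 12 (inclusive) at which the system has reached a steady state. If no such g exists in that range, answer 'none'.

Gen 0: 01000110100100
Gen 1 (rule 105): 00010111000001
Gen 2 (rule 169): 11001110011100
Gen 3 (rule 149): 00100101001011
Gen 4 (rule 105): 10000010000111
Gen 5 (rule 169): 00111000110110
Gen 6 (rule 149): 10010110000001
Gen 7 (rule 105): 00001110111100
Gen 8 (rule 169): 11101101111001
Gen 9 (rule 149): 01000000110101
Gen 10 (rule 105): 00011110111010
Gen 11 (rule 169): 11011101110100
Gen 12 (rule 149): 00001000100111
Gen 13 (rule 105): 11100010000101
Gen 14 (rule 169): 11001000110010
Gen 15 (rule 149): 00101110001011

Answer: none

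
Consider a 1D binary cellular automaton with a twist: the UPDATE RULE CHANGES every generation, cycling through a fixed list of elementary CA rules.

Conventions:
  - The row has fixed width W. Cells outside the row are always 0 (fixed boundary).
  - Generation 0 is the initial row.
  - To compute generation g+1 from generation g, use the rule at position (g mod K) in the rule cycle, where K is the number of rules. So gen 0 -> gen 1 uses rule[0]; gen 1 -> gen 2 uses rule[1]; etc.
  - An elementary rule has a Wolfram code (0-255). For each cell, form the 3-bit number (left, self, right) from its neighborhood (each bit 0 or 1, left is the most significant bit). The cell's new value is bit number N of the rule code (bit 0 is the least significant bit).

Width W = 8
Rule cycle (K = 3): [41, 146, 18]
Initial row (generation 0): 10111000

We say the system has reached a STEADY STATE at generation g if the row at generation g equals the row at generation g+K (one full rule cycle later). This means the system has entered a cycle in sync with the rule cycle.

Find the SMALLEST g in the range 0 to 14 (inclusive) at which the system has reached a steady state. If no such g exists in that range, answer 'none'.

Answer: 9

Derivation:
Gen 0: 10111000
Gen 1 (rule 41): 01100011
Gen 2 (rule 146): 10010100
Gen 3 (rule 18): 01100010
Gen 4 (rule 41): 01001000
Gen 5 (rule 146): 10110100
Gen 6 (rule 18): 00000010
Gen 7 (rule 41): 11111000
Gen 8 (rule 146): 01110100
Gen 9 (rule 18): 10000010
Gen 10 (rule 41): 00111000
Gen 11 (rule 146): 01010100
Gen 12 (rule 18): 10000010
Gen 13 (rule 41): 00111000
Gen 14 (rule 146): 01010100
Gen 15 (rule 18): 10000010
Gen 16 (rule 41): 00111000
Gen 17 (rule 146): 01010100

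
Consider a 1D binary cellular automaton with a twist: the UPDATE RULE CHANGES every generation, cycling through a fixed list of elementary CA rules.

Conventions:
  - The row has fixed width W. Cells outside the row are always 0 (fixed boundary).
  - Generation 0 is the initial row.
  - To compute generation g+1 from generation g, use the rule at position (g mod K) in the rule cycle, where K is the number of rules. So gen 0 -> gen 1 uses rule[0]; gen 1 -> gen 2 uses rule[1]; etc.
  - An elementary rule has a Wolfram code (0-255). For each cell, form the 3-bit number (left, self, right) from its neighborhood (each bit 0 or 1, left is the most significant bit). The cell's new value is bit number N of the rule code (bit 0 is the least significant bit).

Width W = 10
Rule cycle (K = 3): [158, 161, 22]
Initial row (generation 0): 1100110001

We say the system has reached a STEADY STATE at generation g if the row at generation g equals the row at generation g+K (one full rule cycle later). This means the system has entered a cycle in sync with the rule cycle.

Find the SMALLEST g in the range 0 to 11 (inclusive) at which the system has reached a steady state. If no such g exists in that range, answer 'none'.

Gen 0: 1100110001
Gen 1 (rule 158): 1011101011
Gen 2 (rule 161): 0101010100
Gen 3 (rule 22): 1101010110
Gen 4 (rule 158): 1001010101
Gen 5 (rule 161): 0000101010
Gen 6 (rule 22): 0001101011
Gen 7 (rule 158): 0011001010
Gen 8 (rule 161): 1000000100
Gen 9 (rule 22): 1100001110
Gen 10 (rule 158): 1010011101
Gen 11 (rule 161): 0100001010
Gen 12 (rule 22): 1110011011
Gen 13 (rule 158): 1101110010
Gen 14 (rule 161): 0010100000

Answer: none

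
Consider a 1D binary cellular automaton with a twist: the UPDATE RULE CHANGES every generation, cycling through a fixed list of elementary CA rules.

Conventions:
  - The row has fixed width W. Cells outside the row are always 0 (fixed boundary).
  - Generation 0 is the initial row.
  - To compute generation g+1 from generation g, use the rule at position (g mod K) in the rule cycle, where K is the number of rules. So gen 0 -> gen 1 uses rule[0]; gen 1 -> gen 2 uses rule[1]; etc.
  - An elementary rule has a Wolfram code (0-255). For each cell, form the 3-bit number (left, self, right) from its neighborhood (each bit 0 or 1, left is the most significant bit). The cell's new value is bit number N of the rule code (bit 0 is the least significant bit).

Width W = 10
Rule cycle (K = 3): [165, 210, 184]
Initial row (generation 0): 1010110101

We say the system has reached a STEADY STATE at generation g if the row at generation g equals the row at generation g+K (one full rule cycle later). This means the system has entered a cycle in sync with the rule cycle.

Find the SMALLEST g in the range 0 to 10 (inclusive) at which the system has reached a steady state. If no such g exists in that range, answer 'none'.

Answer: none

Derivation:
Gen 0: 1010110101
Gen 1 (rule 165): 1111001111
Gen 2 (rule 210): 0111110111
Gen 3 (rule 184): 0111101110
Gen 4 (rule 165): 0011010100
Gen 5 (rule 210): 0101000010
Gen 6 (rule 184): 0010100001
Gen 7 (rule 165): 1011101101
Gen 8 (rule 210): 0001100100
Gen 9 (rule 184): 0001010010
Gen 10 (rule 165): 1101110010
Gen 11 (rule 210): 0100111101
Gen 12 (rule 184): 0010111010
Gen 13 (rule 165): 1011010110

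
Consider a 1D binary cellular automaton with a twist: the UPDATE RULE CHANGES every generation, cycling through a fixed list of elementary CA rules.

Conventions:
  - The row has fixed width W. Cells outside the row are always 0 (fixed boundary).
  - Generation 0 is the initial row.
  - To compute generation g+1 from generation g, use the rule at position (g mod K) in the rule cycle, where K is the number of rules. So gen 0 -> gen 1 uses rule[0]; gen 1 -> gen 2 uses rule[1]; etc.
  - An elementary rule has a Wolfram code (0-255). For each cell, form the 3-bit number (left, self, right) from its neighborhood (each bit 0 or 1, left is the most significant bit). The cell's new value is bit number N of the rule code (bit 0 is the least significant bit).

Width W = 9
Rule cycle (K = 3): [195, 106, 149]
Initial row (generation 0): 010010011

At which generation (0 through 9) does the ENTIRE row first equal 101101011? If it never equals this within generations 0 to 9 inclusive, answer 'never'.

Gen 0: 010010011
Gen 1 (rule 195): 100100101
Gen 2 (rule 106): 001001010
Gen 3 (rule 149): 101101011
Gen 4 (rule 195): 000100001
Gen 5 (rule 106): 001000010
Gen 6 (rule 149): 101111011
Gen 7 (rule 195): 000111001
Gen 8 (rule 106): 001101010
Gen 9 (rule 149): 100001011

Answer: 3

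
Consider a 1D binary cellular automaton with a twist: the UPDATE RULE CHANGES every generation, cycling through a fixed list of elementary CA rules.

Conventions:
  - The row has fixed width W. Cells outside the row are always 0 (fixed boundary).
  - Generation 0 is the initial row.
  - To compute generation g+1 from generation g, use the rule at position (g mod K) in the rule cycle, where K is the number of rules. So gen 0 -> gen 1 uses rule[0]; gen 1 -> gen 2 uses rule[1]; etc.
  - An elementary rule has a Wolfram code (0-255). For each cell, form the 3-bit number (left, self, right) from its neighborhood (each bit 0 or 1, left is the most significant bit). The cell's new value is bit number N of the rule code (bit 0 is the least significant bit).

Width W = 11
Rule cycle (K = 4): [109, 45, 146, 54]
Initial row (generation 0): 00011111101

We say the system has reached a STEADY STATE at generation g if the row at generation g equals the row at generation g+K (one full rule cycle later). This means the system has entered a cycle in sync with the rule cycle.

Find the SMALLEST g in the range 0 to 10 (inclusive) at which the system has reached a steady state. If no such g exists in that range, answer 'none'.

Gen 0: 00011111101
Gen 1 (rule 109): 11010000111
Gen 2 (rule 45): 10110110100
Gen 3 (rule 146): 00000000010
Gen 4 (rule 54): 00000000111
Gen 5 (rule 109): 11111110101
Gen 6 (rule 45): 10000001111
Gen 7 (rule 146): 01000010110
Gen 8 (rule 54): 11100111001
Gen 9 (rule 109): 10100101001
Gen 10 (rule 45): 11100111001
Gen 11 (rule 146): 01011010110
Gen 12 (rule 54): 11100111001
Gen 13 (rule 109): 10100101001
Gen 14 (rule 45): 11100111001

Answer: 8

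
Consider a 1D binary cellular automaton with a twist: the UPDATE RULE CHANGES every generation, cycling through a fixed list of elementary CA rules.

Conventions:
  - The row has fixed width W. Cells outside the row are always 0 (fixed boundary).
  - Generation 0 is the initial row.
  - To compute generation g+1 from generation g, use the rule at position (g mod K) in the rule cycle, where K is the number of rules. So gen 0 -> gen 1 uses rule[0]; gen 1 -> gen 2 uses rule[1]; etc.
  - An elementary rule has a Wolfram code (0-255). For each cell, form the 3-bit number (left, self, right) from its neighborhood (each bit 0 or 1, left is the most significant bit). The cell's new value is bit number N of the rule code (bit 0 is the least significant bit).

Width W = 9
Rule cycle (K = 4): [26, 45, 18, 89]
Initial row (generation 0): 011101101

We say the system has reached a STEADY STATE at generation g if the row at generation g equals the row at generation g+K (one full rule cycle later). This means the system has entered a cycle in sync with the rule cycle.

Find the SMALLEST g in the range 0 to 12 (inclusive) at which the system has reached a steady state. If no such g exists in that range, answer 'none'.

Answer: 3

Derivation:
Gen 0: 011101101
Gen 1 (rule 26): 110001000
Gen 2 (rule 45): 100101011
Gen 3 (rule 18): 011000000
Gen 4 (rule 89): 011111111
Gen 5 (rule 26): 110000000
Gen 6 (rule 45): 100111111
Gen 7 (rule 18): 011000000
Gen 8 (rule 89): 011111111
Gen 9 (rule 26): 110000000
Gen 10 (rule 45): 100111111
Gen 11 (rule 18): 011000000
Gen 12 (rule 89): 011111111
Gen 13 (rule 26): 110000000
Gen 14 (rule 45): 100111111
Gen 15 (rule 18): 011000000
Gen 16 (rule 89): 011111111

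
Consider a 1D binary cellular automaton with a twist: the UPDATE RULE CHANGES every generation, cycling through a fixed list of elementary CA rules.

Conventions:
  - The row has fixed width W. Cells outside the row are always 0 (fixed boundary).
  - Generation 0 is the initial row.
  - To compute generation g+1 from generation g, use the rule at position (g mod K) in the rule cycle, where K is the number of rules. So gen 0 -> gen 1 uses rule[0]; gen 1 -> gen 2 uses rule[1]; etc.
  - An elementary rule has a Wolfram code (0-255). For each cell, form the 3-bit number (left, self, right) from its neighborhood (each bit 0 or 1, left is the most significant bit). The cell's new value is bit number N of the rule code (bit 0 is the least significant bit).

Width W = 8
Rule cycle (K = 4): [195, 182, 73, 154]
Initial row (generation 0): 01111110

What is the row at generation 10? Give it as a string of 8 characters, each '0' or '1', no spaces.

Answer: 00111011

Derivation:
Gen 0: 01111110
Gen 1 (rule 195): 10111110
Gen 2 (rule 182): 11011101
Gen 3 (rule 73): 11010100
Gen 4 (rule 154): 10000010
Gen 5 (rule 195): 00111100
Gen 6 (rule 182): 01011010
Gen 7 (rule 73): 00011000
Gen 8 (rule 154): 00110100
Gen 9 (rule 195): 11010001
Gen 10 (rule 182): 00111011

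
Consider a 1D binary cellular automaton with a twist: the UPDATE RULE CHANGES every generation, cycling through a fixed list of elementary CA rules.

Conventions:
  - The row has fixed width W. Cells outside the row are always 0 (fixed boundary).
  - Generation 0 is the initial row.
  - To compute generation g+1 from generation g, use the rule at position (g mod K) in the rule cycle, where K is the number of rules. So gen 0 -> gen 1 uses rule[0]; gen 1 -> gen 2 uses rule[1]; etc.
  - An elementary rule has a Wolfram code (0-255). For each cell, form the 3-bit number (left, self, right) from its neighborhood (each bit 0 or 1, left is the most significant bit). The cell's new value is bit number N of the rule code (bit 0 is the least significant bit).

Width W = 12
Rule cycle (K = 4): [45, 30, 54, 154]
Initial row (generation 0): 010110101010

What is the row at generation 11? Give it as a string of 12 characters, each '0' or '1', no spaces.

Gen 0: 010110101010
Gen 1 (rule 45): 011101111110
Gen 2 (rule 30): 110001000001
Gen 3 (rule 54): 001011100011
Gen 4 (rule 154): 010011010110
Gen 5 (rule 45): 010010111100
Gen 6 (rule 30): 111110100010
Gen 7 (rule 54): 000001110111
Gen 8 (rule 154): 000011100110
Gen 9 (rule 45): 111010000100
Gen 10 (rule 30): 100011001110
Gen 11 (rule 54): 110100110001

Answer: 110100110001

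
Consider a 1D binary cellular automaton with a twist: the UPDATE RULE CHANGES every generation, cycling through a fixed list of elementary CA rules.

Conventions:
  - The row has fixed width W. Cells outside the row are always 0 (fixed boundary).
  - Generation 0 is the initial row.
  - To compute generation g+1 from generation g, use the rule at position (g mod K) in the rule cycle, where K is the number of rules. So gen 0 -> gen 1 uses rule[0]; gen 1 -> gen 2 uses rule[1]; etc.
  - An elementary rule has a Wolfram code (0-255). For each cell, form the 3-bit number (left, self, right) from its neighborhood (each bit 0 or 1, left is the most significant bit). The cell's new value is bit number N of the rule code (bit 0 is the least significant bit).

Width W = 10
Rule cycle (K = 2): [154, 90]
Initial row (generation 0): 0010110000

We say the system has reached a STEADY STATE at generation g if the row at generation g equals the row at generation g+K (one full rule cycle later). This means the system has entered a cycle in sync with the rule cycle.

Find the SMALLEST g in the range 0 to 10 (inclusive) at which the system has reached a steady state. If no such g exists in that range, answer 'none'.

Answer: none

Derivation:
Gen 0: 0010110000
Gen 1 (rule 154): 0100101000
Gen 2 (rule 90): 1011000100
Gen 3 (rule 154): 0010101010
Gen 4 (rule 90): 0100000001
Gen 5 (rule 154): 1010000010
Gen 6 (rule 90): 0001000101
Gen 7 (rule 154): 0010101000
Gen 8 (rule 90): 0100000100
Gen 9 (rule 154): 1010001010
Gen 10 (rule 90): 0001010001
Gen 11 (rule 154): 0010001010
Gen 12 (rule 90): 0101010001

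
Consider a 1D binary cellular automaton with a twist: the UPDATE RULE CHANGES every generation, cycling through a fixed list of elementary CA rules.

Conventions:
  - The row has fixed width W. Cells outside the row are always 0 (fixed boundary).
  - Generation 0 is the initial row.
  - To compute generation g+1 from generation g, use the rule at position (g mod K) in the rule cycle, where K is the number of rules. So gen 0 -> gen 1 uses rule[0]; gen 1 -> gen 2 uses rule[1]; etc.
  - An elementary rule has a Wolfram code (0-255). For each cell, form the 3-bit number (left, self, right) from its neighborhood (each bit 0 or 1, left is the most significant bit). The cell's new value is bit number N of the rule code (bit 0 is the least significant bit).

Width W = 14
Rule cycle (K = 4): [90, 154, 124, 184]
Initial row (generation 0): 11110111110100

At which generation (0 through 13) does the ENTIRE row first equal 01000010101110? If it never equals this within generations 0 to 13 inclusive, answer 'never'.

Gen 0: 11110111110100
Gen 1 (rule 90): 10010100010010
Gen 2 (rule 154): 01100010101101
Gen 3 (rule 124): 01110011111111
Gen 4 (rule 184): 01101011111110
Gen 5 (rule 90): 11100010000011
Gen 6 (rule 154): 11010101000110
Gen 7 (rule 124): 11111111100111
Gen 8 (rule 184): 11111111010110
Gen 9 (rule 90): 10000001000111
Gen 10 (rule 154): 01000010101110
Gen 11 (rule 124): 01100011111011
Gen 12 (rule 184): 01010011110110
Gen 13 (rule 90): 10001110010111

Answer: 10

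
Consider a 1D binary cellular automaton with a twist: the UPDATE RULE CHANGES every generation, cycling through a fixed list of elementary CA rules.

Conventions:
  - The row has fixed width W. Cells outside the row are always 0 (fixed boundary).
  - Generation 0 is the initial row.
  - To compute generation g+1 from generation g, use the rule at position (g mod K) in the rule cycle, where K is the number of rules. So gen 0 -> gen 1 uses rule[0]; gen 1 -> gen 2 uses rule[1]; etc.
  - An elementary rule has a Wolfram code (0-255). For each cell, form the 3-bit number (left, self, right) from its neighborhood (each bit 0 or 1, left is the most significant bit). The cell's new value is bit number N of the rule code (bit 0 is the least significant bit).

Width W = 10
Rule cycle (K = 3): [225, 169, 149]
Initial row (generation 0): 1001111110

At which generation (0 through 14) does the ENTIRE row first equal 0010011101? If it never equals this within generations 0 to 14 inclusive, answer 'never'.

Gen 0: 1001111110
Gen 1 (rule 225): 0000111110
Gen 2 (rule 169): 1110111100
Gen 3 (rule 149): 0100011011
Gen 4 (rule 225): 0001001101
Gen 5 (rule 169): 1100001010
Gen 6 (rule 149): 0011101011
Gen 7 (rule 225): 1001110101
Gen 8 (rule 169): 0001101010
Gen 9 (rule 149): 1100001011
Gen 10 (rule 225): 0101100101
Gen 11 (rule 169): 0011000010
Gen 12 (rule 149): 1000111011
Gen 13 (rule 225): 0010011101
Gen 14 (rule 169): 1000011010

Answer: 13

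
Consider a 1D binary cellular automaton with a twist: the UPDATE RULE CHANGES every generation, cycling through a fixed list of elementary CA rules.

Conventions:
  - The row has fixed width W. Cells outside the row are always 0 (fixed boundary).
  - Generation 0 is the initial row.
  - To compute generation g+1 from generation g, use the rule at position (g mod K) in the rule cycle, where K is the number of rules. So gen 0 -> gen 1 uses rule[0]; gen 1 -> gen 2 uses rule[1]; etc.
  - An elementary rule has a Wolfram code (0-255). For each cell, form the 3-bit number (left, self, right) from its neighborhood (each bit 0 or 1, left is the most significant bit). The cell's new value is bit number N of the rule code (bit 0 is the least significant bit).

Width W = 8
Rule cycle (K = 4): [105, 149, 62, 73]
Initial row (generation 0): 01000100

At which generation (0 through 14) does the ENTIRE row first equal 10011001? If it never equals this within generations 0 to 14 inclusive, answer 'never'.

Gen 0: 01000100
Gen 1 (rule 105): 00010001
Gen 2 (rule 149): 11011101
Gen 3 (rule 62): 10110011
Gen 4 (rule 73): 00110011
Gen 5 (rule 105): 10110011
Gen 6 (rule 149): 10001000
Gen 7 (rule 62): 11011100
Gen 8 (rule 73): 11010101
Gen 9 (rule 105): 11101010
Gen 10 (rule 149): 01001011
Gen 11 (rule 62): 11111110
Gen 12 (rule 73): 10000010
Gen 13 (rule 105): 00111000
Gen 14 (rule 149): 10010111

Answer: never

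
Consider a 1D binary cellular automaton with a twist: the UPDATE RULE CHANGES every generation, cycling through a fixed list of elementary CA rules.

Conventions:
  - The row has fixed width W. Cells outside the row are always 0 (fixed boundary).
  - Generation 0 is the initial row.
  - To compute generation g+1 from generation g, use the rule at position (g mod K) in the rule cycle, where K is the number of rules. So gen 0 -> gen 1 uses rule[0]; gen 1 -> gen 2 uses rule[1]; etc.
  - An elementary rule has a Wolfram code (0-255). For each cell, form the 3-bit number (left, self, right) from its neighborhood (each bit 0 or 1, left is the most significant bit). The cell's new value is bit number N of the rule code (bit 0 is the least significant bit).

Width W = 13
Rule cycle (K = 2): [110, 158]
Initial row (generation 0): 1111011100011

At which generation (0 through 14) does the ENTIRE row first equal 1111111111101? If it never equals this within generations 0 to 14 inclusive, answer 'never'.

Gen 0: 1111011100011
Gen 1 (rule 110): 1001110100111
Gen 2 (rule 158): 1111100111110
Gen 3 (rule 110): 1000101100010
Gen 4 (rule 158): 1101101010111
Gen 5 (rule 110): 1111111111101
Gen 6 (rule 158): 1111111111001
Gen 7 (rule 110): 1000000001011
Gen 8 (rule 158): 1100000011010
Gen 9 (rule 110): 1100000111110
Gen 10 (rule 158): 1010001111101
Gen 11 (rule 110): 1110011000111
Gen 12 (rule 158): 1101110101110
Gen 13 (rule 110): 1111011111010
Gen 14 (rule 158): 1110011110011

Answer: 5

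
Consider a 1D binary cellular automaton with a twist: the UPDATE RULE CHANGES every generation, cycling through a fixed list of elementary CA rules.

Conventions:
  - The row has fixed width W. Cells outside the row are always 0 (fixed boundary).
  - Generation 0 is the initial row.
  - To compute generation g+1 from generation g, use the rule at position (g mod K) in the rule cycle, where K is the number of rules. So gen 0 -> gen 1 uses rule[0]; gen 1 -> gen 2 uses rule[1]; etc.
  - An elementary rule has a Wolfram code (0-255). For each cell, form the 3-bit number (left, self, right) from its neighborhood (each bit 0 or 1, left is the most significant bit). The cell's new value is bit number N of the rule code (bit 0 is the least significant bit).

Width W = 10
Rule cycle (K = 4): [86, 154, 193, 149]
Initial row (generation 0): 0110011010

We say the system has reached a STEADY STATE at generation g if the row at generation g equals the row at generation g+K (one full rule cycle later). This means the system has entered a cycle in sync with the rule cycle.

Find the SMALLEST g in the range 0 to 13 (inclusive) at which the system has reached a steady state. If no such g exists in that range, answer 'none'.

Gen 0: 0110011010
Gen 1 (rule 86): 1011101011
Gen 2 (rule 154): 0011000010
Gen 3 (rule 193): 1001011000
Gen 4 (rule 149): 1101000111
Gen 5 (rule 86): 0101101001
Gen 6 (rule 154): 1001000110
Gen 7 (rule 193): 0000010010
Gen 8 (rule 149): 1111011011
Gen 9 (rule 86): 0001001001
Gen 10 (rule 154): 0010110110
Gen 11 (rule 193): 1000010010
Gen 12 (rule 149): 1111011011
Gen 13 (rule 86): 0001001001
Gen 14 (rule 154): 0010110110
Gen 15 (rule 193): 1000010010
Gen 16 (rule 149): 1111011011
Gen 17 (rule 86): 0001001001

Answer: 8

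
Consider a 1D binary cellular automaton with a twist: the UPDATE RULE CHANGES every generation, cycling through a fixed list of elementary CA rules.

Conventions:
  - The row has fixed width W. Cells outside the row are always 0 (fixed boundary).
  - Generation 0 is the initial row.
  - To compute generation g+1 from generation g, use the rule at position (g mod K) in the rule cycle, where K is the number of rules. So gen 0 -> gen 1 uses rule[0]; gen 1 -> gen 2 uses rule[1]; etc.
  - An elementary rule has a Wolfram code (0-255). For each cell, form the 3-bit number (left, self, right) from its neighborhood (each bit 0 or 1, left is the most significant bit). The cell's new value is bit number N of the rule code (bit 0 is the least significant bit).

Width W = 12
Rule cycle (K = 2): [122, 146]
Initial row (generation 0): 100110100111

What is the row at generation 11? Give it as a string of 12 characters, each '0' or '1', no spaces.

Gen 0: 100110100111
Gen 1 (rule 122): 011111011101
Gen 2 (rule 146): 101110001000
Gen 3 (rule 122): 011011010100
Gen 4 (rule 146): 100000000010
Gen 5 (rule 122): 010000000101
Gen 6 (rule 146): 101000001000
Gen 7 (rule 122): 010100010100
Gen 8 (rule 146): 100010100010
Gen 9 (rule 122): 010101010101
Gen 10 (rule 146): 100000000000
Gen 11 (rule 122): 010000000000

Answer: 010000000000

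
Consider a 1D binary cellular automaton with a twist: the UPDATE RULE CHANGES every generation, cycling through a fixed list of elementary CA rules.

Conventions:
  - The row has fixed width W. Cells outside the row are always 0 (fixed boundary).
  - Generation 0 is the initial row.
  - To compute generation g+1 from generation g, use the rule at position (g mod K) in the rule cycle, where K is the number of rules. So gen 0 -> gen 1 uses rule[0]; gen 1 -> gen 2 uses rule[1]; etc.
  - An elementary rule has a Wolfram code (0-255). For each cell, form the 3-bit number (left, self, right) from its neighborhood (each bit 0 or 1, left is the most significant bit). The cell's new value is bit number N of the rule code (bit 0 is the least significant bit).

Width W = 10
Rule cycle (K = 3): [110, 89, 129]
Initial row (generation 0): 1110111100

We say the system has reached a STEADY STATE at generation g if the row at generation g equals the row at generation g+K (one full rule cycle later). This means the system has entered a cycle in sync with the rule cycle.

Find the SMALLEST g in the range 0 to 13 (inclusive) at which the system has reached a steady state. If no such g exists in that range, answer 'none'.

Gen 0: 1110111100
Gen 1 (rule 110): 1011100100
Gen 2 (rule 89): 0010110011
Gen 3 (rule 129): 1000000000
Gen 4 (rule 110): 1000000000
Gen 5 (rule 89): 0111111111
Gen 6 (rule 129): 0011111110
Gen 7 (rule 110): 0110000010
Gen 8 (rule 89): 0111111001
Gen 9 (rule 129): 0011110000
Gen 10 (rule 110): 0110010000
Gen 11 (rule 89): 0111001111
Gen 12 (rule 129): 0010000110
Gen 13 (rule 110): 0110001110
Gen 14 (rule 89): 0111101011
Gen 15 (rule 129): 0011000000
Gen 16 (rule 110): 0111000000

Answer: none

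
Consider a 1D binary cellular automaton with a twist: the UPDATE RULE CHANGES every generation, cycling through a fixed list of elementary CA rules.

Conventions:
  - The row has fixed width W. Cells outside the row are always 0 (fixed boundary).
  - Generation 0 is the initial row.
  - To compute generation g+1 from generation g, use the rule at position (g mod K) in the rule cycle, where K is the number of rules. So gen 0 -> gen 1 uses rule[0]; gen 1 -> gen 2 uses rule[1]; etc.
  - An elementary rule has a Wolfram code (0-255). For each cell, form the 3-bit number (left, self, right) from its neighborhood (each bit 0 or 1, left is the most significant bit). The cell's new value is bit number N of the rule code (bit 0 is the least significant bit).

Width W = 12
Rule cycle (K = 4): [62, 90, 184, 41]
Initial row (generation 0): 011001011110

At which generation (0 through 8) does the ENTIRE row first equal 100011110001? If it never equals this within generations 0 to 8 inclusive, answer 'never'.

Answer: 6

Derivation:
Gen 0: 011001011110
Gen 1 (rule 62): 110111110001
Gen 2 (rule 90): 110100011010
Gen 3 (rule 184): 101010010101
Gen 4 (rule 41): 010100001010
Gen 5 (rule 62): 111110011111
Gen 6 (rule 90): 100011110001
Gen 7 (rule 184): 010011101000
Gen 8 (rule 41): 000010010011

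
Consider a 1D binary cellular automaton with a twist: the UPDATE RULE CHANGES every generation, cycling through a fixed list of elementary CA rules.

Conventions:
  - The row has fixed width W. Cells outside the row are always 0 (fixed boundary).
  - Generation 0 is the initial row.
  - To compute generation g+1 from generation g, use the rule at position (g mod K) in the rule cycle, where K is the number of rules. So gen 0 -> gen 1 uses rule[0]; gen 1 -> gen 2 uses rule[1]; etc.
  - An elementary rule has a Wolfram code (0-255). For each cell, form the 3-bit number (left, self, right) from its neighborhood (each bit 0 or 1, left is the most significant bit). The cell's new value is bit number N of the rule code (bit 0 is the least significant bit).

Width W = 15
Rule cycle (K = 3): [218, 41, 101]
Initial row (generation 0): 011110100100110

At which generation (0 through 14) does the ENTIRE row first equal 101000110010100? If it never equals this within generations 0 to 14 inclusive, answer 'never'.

Answer: 5

Derivation:
Gen 0: 011110100100110
Gen 1 (rule 218): 111110011011111
Gen 2 (rule 41): 100000010110000
Gen 3 (rule 101): 101111011010111
Gen 4 (rule 218): 001111011000111
Gen 5 (rule 41): 101000110010100
Gen 6 (rule 101): 111010010011101
Gen 7 (rule 218): 111001101111100
Gen 8 (rule 41): 100001011000001
Gen 9 (rule 101): 101101101011101
Gen 10 (rule 218): 001101100011100
Gen 11 (rule 41): 101011001010001
Gen 12 (rule 101): 111101001110101
Gen 13 (rule 218): 111100111110000
Gen 14 (rule 41): 100000100000111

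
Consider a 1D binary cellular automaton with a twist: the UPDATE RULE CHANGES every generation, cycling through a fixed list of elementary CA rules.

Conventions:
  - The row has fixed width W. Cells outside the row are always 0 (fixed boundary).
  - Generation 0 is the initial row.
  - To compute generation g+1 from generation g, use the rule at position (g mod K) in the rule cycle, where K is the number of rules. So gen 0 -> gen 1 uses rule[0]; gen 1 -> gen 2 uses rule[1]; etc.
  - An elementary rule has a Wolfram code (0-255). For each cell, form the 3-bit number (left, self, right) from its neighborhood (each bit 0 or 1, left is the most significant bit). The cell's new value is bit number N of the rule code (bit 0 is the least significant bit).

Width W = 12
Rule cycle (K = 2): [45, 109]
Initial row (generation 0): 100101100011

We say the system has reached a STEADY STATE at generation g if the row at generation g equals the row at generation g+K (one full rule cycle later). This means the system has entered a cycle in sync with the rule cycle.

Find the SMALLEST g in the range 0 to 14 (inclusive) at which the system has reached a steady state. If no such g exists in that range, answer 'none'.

Gen 0: 100101100011
Gen 1 (rule 45): 100111001010
Gen 2 (rule 109): 100101001110
Gen 3 (rule 45): 100111001000
Gen 4 (rule 109): 100101001011
Gen 5 (rule 45): 100111001110
Gen 6 (rule 109): 100101001010
Gen 7 (rule 45): 100111001110
Gen 8 (rule 109): 100101001010
Gen 9 (rule 45): 100111001110
Gen 10 (rule 109): 100101001010
Gen 11 (rule 45): 100111001110
Gen 12 (rule 109): 100101001010
Gen 13 (rule 45): 100111001110
Gen 14 (rule 109): 100101001010
Gen 15 (rule 45): 100111001110
Gen 16 (rule 109): 100101001010

Answer: 5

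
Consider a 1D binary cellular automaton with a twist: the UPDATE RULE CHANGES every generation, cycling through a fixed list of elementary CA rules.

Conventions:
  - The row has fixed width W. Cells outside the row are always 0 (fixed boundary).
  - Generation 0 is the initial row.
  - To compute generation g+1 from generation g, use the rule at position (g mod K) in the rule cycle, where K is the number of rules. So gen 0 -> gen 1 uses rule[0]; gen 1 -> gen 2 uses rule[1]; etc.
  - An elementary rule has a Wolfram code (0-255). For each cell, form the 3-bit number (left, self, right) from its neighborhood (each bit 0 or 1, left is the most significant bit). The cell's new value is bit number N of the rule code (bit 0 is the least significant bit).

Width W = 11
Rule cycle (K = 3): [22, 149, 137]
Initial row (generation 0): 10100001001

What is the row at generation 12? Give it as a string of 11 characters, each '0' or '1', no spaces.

Gen 0: 10100001001
Gen 1 (rule 22): 10110011111
Gen 2 (rule 149): 10001001110
Gen 3 (rule 137): 00100001100
Gen 4 (rule 22): 01110010010
Gen 5 (rule 149): 00101011011
Gen 6 (rule 137): 10000010010
Gen 7 (rule 22): 11000111111
Gen 8 (rule 149): 00110011110
Gen 9 (rule 137): 10100011100
Gen 10 (rule 22): 10110100010
Gen 11 (rule 149): 10000111011
Gen 12 (rule 137): 00110110010

Answer: 00110110010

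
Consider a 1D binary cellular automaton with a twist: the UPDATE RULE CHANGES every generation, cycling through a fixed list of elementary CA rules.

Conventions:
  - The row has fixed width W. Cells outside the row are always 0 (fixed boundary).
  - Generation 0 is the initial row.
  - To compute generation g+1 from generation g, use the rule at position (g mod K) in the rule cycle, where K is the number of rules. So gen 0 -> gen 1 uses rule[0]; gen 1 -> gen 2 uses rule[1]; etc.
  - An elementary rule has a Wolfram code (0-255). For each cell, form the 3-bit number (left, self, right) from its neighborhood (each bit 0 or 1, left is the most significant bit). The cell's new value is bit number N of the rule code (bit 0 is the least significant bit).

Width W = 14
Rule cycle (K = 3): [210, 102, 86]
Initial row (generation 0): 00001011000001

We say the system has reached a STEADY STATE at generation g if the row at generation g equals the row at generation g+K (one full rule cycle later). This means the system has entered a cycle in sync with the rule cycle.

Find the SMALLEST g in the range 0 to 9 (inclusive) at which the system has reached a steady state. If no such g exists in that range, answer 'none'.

Answer: none

Derivation:
Gen 0: 00001011000001
Gen 1 (rule 210): 00010001100010
Gen 2 (rule 102): 00110010100110
Gen 3 (rule 86): 01011110111011
Gen 4 (rule 210): 10001110011001
Gen 5 (rule 102): 10010010101011
Gen 6 (rule 86): 11111110101001
Gen 7 (rule 210): 01111110000110
Gen 8 (rule 102): 10000010001010
Gen 9 (rule 86): 11000111011011
Gen 10 (rule 210): 01101011001001
Gen 11 (rule 102): 10111101011011
Gen 12 (rule 86): 10000101001001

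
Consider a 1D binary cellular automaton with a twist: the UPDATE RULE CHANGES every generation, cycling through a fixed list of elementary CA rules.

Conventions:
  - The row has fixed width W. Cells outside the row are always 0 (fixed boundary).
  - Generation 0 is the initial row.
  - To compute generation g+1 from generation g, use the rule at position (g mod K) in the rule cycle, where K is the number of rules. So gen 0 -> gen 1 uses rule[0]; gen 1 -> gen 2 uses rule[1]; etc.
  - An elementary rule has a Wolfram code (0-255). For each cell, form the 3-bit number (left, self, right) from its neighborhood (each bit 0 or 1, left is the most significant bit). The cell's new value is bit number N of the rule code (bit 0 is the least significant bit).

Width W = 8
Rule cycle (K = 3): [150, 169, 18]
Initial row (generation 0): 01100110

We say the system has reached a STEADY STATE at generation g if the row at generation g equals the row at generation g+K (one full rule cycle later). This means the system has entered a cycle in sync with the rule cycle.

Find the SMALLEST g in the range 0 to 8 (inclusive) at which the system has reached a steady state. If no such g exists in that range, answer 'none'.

Gen 0: 01100110
Gen 1 (rule 150): 10011001
Gen 2 (rule 169): 00010000
Gen 3 (rule 18): 00101000
Gen 4 (rule 150): 01101100
Gen 5 (rule 169): 01011001
Gen 6 (rule 18): 10000110
Gen 7 (rule 150): 11001001
Gen 8 (rule 169): 10000000
Gen 9 (rule 18): 01000000
Gen 10 (rule 150): 11100000
Gen 11 (rule 169): 11001111

Answer: none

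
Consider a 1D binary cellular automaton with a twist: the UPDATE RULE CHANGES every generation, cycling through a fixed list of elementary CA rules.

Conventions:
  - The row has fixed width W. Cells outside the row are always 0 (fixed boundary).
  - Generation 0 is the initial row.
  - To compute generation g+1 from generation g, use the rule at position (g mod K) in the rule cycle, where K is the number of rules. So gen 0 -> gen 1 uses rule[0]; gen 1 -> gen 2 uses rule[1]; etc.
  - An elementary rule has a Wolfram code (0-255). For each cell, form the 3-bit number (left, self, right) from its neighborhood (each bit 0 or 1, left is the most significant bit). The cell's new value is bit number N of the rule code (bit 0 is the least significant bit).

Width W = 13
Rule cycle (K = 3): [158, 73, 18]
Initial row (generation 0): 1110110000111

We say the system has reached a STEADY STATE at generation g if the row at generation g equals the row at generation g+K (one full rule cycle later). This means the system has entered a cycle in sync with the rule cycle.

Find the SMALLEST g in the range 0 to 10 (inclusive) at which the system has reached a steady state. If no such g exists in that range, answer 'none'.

Answer: 9

Derivation:
Gen 0: 1110110000111
Gen 1 (rule 158): 1100101001110
Gen 2 (rule 73): 1100000001010
Gen 3 (rule 18): 0010000010001
Gen 4 (rule 158): 0111000111011
Gen 5 (rule 73): 0101010101011
Gen 6 (rule 18): 1000000000000
Gen 7 (rule 158): 1100000000000
Gen 8 (rule 73): 1101111111111
Gen 9 (rule 18): 0000000000000
Gen 10 (rule 158): 0000000000000
Gen 11 (rule 73): 1111111111111
Gen 12 (rule 18): 0000000000000
Gen 13 (rule 158): 0000000000000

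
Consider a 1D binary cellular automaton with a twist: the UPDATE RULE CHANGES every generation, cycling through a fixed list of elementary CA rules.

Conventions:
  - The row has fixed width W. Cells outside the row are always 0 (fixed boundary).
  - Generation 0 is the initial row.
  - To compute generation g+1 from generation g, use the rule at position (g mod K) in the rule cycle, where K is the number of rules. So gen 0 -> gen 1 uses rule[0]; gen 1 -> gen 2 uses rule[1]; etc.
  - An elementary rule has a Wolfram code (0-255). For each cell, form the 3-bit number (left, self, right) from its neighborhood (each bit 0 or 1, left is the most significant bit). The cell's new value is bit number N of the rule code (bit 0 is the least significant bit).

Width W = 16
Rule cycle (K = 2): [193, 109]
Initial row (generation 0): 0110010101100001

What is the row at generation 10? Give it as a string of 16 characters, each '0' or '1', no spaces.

Gen 0: 0110010101100001
Gen 1 (rule 193): 0010000000101100
Gen 2 (rule 109): 1010111110111101
Gen 3 (rule 193): 0000011110011100
Gen 4 (rule 109): 1111010010010101
Gen 5 (rule 193): 0111000000000000
Gen 6 (rule 109): 0101011111111111
Gen 7 (rule 193): 0000001111111111
Gen 8 (rule 109): 1111101000000001
Gen 9 (rule 193): 0111100011111100
Gen 10 (rule 109): 0100101010000101

Answer: 0100101010000101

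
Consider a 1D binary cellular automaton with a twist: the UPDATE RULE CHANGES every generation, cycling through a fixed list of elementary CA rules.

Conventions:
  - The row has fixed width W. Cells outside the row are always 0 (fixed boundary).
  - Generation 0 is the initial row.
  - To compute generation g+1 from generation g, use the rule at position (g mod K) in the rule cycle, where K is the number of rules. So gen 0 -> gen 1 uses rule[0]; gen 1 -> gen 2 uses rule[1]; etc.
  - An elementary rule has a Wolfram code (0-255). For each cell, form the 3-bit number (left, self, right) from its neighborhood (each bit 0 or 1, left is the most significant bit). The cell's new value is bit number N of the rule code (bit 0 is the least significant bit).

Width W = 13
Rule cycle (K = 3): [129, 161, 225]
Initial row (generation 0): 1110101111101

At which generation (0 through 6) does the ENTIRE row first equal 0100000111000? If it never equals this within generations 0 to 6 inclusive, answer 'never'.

Answer: 1

Derivation:
Gen 0: 1110101111101
Gen 1 (rule 129): 0100000111000
Gen 2 (rule 161): 0001110010011
Gen 3 (rule 225): 1100110000001
Gen 4 (rule 129): 0000000111100
Gen 5 (rule 161): 1111110011001
Gen 6 (rule 225): 0111110001000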